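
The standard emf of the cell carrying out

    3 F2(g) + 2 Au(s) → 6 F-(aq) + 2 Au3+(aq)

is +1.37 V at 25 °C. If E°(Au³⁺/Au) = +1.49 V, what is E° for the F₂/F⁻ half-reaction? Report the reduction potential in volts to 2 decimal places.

In the reaction as written the F₂/F⁻ couple is reduced (cathode) and Au³⁺/Au is oxidized (anode), so E°cell = E°(F₂/F⁻) − E°(Au³⁺/Au).
E°(F₂/F⁻) = E°cell + E°(anode) = +1.37 + (+1.49) = +2.86 V.

+2.86 V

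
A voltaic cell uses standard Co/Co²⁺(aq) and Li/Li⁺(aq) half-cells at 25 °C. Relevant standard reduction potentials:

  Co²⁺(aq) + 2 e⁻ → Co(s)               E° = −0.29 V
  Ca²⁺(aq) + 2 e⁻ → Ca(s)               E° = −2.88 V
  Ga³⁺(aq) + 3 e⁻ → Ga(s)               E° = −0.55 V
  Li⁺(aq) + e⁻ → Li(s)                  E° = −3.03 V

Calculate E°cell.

The Co²⁺/Co couple has the higher E°, so Co ion is reduced (cathode) and Li is oxidized (anode).
E°cell = E°(cathode) − E°(anode) = −0.29 − (−3.03) = +2.74 V.

+2.74 V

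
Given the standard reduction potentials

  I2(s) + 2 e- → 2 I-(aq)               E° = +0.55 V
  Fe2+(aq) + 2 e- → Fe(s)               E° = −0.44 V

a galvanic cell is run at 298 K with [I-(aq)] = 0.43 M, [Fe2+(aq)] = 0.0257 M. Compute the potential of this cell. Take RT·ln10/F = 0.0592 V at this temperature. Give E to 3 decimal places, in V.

Since E°(I₂/I⁻) > E°(Fe²⁺/Fe), I₂/I⁻ serves as the cathode.
E°cell = E°cat − E°an = +0.55 − (−0.44) = +0.99 V; n = 2.
For the overall reaction I2(s) + Fe(s) → 2 I-(aq) + Fe2+(aq), Q = [I-(aq)]^2·[Fe2+(aq)] = 0.00475, giving log Q = −2.323.
Applying E = E° − (RT ln10/nF)·log Q gives +0.99 − (0.0592/2)(−2.323) = +1.059 V.

+1.059 V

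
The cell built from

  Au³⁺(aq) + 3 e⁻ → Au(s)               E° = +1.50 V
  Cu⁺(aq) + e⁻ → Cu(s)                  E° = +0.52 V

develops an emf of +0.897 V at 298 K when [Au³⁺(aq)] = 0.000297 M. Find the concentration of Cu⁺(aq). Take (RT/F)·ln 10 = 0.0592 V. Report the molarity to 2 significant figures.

1.7 M

The Au³⁺/Au couple has the larger reduction potential, so it is the cathode: E°cell = +1.50 − (+0.52) = +0.98 V and n = 3.
Rearranging E = E° − (0.0592/n)·log Q gives log Q = 3(+0.98 − (+0.897))/0.0592 = 4.206.
For Au³⁺(aq) + 3 Cu(s) → Au(s) + 3 Cu⁺(aq), the reaction quotient is Q = [Cu⁺(aq)]^3 / [Au³⁺(aq)].
Isolating [Cu⁺(aq)] in Q = 10^{4.206} yields log [Cu⁺(aq)] = 0.226, i.e. 1.7 M.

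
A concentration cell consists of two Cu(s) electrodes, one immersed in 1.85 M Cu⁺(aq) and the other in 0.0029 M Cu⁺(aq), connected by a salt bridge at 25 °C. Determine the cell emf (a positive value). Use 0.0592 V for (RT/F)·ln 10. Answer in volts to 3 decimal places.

0.166 V

For a concentration cell E°cell = 0, since both electrodes use the same couple.
The compartment with the higher Cu⁺(aq) concentration (1.85 M) acts as the cathode; ions are reduced there and produced at the dilute (0.0029 M) anode.
With n = 1, Ecell = −(0.0592/1)·log([dilute]/[conc]) = −(0.0592/1)·log(0.0029/1.85) = +0.166 V.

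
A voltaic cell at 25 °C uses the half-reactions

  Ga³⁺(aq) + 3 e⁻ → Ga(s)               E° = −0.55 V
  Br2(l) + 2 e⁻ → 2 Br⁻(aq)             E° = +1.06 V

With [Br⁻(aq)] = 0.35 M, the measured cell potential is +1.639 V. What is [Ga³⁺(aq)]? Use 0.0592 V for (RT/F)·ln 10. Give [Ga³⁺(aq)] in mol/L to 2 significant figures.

Br₂/Br⁻ is the cathode (higher E°); E°cell = +1.06 − (−0.55) = +1.61 V with n = 6.
Rearranging E = E° − (0.0592/n)·log Q gives log Q = 6(+1.61 − (+1.639))/0.0592 = −2.939.
The balanced reaction is 3 Br2(l) + 2 Ga(s) → 6 Br⁻(aq) + 2 Ga³⁺(aq), so Q = [Br⁻(aq)]^6·[Ga³⁺(aq)]^2.
Solving for the unknown gives log [Ga³⁺(aq)] = −0.102, so [Ga³⁺(aq)] ≈ 0.79 M.

0.79 M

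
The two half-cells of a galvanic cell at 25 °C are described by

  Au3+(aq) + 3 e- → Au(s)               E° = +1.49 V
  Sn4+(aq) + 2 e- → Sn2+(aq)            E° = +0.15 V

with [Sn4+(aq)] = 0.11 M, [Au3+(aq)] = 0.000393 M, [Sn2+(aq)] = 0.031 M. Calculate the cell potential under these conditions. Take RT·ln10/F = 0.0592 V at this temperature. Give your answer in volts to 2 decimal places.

Au³⁺/Au is reduced (cathode, E° = +1.49 V) and Sn⁴⁺/Sn²⁺ is oxidized (anode).
E°cell = E°cat − E°an = +1.49 − (+0.15) = +1.34 V; n = 6.
For the overall reaction 2 Au3+(aq) + 3 Sn2+(aq) → 2 Au(s) + 3 Sn4+(aq), Q = [Sn4+(aq)]^3 / ([Au3+(aq)]^2·[Sn2+(aq)]^3) = 2.89×10^8, giving log Q = 8.461.
By the Nernst equation, E = +1.34 − (0.0592/6)·(8.461) = +1.26 V.

+1.26 V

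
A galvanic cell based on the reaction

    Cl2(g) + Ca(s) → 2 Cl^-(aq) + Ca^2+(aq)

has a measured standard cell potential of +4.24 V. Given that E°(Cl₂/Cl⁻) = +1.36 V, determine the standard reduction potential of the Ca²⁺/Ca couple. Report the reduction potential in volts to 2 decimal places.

In the reaction as written the Cl₂/Cl⁻ couple is reduced (cathode) and Ca²⁺/Ca is oxidized (anode), so E°cell = E°(Cl₂/Cl⁻) − E°(Ca²⁺/Ca).
E°(Ca²⁺/Ca) = E°(cathode) − E°cell = +1.36 − (+4.24) = −2.88 V.

−2.88 V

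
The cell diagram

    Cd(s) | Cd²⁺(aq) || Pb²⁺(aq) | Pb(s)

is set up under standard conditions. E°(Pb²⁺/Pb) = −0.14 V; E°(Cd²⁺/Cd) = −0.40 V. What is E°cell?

By convention the left-hand electrode in cell notation is the anode (oxidation) and the right-hand electrode is the cathode (reduction).
E°cell = E°(right) − E°(left) = −0.14 − (−0.40) = +0.26 V.

+0.26 V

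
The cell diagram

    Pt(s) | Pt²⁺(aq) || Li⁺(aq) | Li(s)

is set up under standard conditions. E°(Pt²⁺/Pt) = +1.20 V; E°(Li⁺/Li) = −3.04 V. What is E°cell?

−4.24 V

By convention the left-hand electrode in cell notation is the anode (oxidation) and the right-hand electrode is the cathode (reduction).
E°cell = E°(right) − E°(left) = −3.04 − (+1.20) = −4.24 V.
The negative sign shows that, as written, the cell would require an external voltage to drive the reaction.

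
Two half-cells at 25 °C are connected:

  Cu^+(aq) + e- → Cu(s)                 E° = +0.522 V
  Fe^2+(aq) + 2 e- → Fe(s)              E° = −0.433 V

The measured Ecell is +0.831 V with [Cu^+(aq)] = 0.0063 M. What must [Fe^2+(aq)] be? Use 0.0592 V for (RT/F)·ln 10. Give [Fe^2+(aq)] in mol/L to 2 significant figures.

0.61 M

Cu⁺/Cu is the cathode (higher E°); E°cell = +0.522 − (−0.433) = +0.955 V with n = 2.
Since E = E° − (0.0592/n)·log Q, log Q = n(E° − E)/0.0592 = 4.189.
Balancing electrons gives 2 Cu^+(aq) + Fe(s) → 2 Cu(s) + Fe^2+(aq); thus Q = [Fe^2+(aq)] / [Cu^+(aq)]^2.
Isolating [Fe^2+(aq)] in Q = 10^{4.189} yields log [Fe^2+(aq)] = −0.212, i.e. 0.61 M.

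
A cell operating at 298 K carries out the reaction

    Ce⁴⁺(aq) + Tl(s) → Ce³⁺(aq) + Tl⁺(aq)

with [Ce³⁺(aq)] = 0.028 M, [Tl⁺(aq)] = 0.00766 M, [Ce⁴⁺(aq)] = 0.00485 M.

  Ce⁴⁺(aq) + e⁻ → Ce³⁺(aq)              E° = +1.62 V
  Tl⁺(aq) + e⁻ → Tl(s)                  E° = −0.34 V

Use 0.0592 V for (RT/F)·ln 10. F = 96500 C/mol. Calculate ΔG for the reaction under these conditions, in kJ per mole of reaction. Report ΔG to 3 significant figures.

−197 kJ/mol

With Ce⁴⁺/Ce³⁺ reduced at the cathode, E°cell = +1.62 − (−0.34) = +1.96 V and n = 1.
The reaction quotient is ([Ce³⁺(aq)]·[Tl⁺(aq)]) / [Ce⁴⁺(aq)] = 0.0442; by Nernst, E = +1.96 − (0.0592/1)(−1.354) = +2.0402 V.
ΔG = −nFE = −(1)(96500)(+2.0402) J/mol = −197 kJ/mol.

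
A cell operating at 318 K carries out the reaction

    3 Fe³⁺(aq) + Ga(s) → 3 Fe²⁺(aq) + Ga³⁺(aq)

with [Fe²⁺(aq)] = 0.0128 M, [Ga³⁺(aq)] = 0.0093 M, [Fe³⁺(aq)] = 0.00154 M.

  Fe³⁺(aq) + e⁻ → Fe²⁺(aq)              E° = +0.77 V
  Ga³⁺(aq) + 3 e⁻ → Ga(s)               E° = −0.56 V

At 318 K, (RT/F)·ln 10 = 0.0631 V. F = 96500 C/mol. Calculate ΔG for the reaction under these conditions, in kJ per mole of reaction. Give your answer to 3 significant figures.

−381 kJ/mol

E°cell = +0.77 − (−0.56) = +1.33 V; the balanced reaction transfers n = 3 electrons.
Here Q = ([Fe²⁺(aq)]^3·[Ga³⁺(aq)]) / [Fe³⁺(aq)]^3 = 5.34 (log Q = 0.728), giving E = +1.33 − (0.0631/3)·(0.728) = +1.3147 V.
ΔG = −nFE = −(3)(96500)(+1.3147) J/mol = −381 kJ/mol.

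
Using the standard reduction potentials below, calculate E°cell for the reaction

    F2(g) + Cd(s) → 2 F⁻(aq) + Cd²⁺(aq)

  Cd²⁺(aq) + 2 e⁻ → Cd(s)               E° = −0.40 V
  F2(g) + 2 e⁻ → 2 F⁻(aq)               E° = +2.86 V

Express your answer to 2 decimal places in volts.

+3.26 V

In the reaction as written, F2(g) is reduced (cathode) and Cd²⁺(aq) is produced by oxidation at the anode.
E°cell = E°(cathode) − E°(anode) = +2.86 − (−0.40) = +3.26 V.
The positive value indicates the reaction is spontaneous as written.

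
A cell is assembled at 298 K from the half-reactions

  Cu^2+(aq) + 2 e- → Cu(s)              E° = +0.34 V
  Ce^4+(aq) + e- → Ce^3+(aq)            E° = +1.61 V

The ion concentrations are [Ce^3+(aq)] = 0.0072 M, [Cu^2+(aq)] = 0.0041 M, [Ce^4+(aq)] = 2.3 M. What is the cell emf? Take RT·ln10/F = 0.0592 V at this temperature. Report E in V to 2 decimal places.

+1.49 V

The Ce⁴⁺/Ce³⁺ couple has the more positive E°, so it is the cathode; Cu²⁺/Cu is the anode.
E°cell = E°cat − E°an = +1.61 − (+0.34) = +1.27 V; n = 2.
For the overall reaction 2 Ce^4+(aq) + Cu(s) → 2 Ce^3+(aq) + Cu^2+(aq), Q = ([Ce^3+(aq)]^2·[Cu^2+(aq)]) / [Ce^4+(aq)]^2 = 4.02×10^−8, giving log Q = −7.396.
Applying E = E° − (RT ln10/nF)·log Q gives +1.27 − (0.0592/2)(−7.396) = +1.49 V.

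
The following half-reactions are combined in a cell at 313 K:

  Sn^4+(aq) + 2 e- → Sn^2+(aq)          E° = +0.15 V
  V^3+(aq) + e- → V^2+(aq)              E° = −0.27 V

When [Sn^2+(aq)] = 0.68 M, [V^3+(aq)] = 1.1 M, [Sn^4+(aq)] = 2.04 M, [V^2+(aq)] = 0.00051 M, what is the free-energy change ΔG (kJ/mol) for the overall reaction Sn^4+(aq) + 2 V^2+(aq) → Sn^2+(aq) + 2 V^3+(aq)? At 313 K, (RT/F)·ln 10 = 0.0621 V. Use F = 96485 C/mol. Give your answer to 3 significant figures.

−44.0 kJ/mol

With Sn⁴⁺/Sn²⁺ reduced at the cathode, E°cell = +0.15 − (−0.27) = +0.42 V and n = 2.
The reaction quotient is ([Sn^2+(aq)]·[V^3+(aq)]^2) / ([Sn^4+(aq)]·[V^2+(aq)]^2) = 1.55×10^6; by Nernst, E = +0.42 − (0.0621/2)(6.191) = +0.2278 V.
Then ΔG = −nFE = −2 × 96485 × +0.2278 J/mol = −44.0 kJ/mol.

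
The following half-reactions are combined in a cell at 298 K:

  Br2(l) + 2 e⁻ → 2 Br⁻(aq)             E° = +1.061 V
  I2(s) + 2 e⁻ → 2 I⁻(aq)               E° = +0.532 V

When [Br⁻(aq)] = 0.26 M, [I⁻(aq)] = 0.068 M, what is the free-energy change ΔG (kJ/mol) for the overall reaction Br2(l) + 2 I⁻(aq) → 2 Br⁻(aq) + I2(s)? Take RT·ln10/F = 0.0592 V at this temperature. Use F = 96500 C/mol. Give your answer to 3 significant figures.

−95.4 kJ/mol

The standard cell potential is +1.061 − (+0.532) = +0.529 V, with n = 2 electrons in the balanced equation.
Here Q = [Br⁻(aq)]^2 / [I⁻(aq)]^2 = 14.6 (log Q = 1.165), giving E = +0.529 − (0.0592/2)·(1.165) = +0.4945 V.
Then ΔG = −nFE = −2 × 96500 × +0.4945 J/mol = −95.4 kJ/mol.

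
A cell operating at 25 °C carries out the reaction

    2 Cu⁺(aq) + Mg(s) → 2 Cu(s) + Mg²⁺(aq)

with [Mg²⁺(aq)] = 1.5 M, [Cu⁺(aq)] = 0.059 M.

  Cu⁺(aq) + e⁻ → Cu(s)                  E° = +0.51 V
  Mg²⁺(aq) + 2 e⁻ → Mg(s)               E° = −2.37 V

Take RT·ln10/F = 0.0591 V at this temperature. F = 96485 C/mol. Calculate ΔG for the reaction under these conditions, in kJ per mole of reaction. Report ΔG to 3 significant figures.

The standard cell potential is +0.51 − (−2.37) = +2.88 V, with n = 2 electrons in the balanced equation.
Here Q = [Mg²⁺(aq)] / [Cu⁺(aq)]^2 = 431 (log Q = 2.634), giving E = +2.88 − (0.0591/2)·(2.634) = +2.8022 V.
Then ΔG = −nFE = −2 × 96485 × +2.8022 J/mol = −541 kJ/mol.

−541 kJ/mol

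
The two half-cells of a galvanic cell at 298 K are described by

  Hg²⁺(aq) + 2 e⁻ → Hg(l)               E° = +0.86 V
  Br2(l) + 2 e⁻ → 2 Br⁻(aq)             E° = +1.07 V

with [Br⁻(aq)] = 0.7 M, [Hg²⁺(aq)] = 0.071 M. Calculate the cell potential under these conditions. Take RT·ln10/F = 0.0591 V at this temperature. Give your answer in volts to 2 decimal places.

+0.25 V

Since E°(Br₂/Br⁻) > E°(Hg²⁺/Hg), Br₂/Br⁻ serves as the cathode.
The standard potential is +1.07 − (+0.86) = +0.21 V and the balanced reaction transfers n = 2 electrons.
Balancing gives Br2(l) + Hg(l) → 2 Br⁻(aq) + Hg²⁺(aq); hence Q = [Br⁻(aq)]^2·[Hg²⁺(aq)] = 0.0348 (log Q = −1.459).
E = E° − (0.0591/n)·log Q = +0.21 − (0.0591/2)(−1.459) = +0.25 V.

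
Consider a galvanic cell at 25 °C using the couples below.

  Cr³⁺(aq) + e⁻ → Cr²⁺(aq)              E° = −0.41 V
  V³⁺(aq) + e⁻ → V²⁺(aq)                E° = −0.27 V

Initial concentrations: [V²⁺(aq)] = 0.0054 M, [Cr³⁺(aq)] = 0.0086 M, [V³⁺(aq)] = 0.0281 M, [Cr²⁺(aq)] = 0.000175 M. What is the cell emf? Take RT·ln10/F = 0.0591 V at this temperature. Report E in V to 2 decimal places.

+0.08 V

The V³⁺/V²⁺ couple has the more positive E°, so it is the cathode; Cr³⁺/Cr²⁺ is the anode.
E°cell = E°cat − E°an = −0.27 − (−0.41) = +0.14 V; n = 1.
The balanced reaction is V³⁺(aq) + Cr²⁺(aq) → V²⁺(aq) + Cr³⁺(aq), so Q = ([V²⁺(aq)]·[Cr³⁺(aq)]) / ([V³⁺(aq)]·[Cr²⁺(aq)]) = 9.44 and log Q = 0.975.
E = E° − (0.0591/n)·log Q = +0.14 − (0.0591/1)(0.975) = +0.08 V.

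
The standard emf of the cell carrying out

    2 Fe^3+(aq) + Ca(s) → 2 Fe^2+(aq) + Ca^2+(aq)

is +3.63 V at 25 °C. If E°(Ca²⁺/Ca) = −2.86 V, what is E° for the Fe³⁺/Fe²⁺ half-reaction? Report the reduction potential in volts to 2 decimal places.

+0.77 V

In the reaction as written the Fe³⁺/Fe²⁺ couple is reduced (cathode) and Ca²⁺/Ca is oxidized (anode), so E°cell = E°(Fe³⁺/Fe²⁺) − E°(Ca²⁺/Ca).
E°(Fe³⁺/Fe²⁺) = E°cell + E°(anode) = +3.63 + (−2.86) = +0.77 V.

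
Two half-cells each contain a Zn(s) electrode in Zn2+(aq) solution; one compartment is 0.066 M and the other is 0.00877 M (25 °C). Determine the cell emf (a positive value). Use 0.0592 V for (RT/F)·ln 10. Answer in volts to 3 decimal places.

For a concentration cell E°cell = 0, since both electrodes use the same couple.
The compartment with the higher Zn2+(aq) concentration (0.066 M) acts as the cathode; ions are reduced there and produced at the dilute (0.00877 M) anode.
With n = 2, Ecell = −(0.0592/2)·log([dilute]/[conc]) = −(0.0592/2)·log(0.00877/0.066) = +0.026 V.

0.026 V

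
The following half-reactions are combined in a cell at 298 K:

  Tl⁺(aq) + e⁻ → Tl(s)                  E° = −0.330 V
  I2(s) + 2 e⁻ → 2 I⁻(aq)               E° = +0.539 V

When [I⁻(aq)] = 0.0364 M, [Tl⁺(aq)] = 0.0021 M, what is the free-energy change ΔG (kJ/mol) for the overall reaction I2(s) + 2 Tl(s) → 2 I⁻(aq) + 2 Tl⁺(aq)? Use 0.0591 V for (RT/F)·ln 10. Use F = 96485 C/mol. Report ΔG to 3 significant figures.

With I₂/I⁻ reduced at the cathode, E°cell = +0.539 − (−0.330) = +0.869 V and n = 2.
The reaction quotient is [I⁻(aq)]^2·[Tl⁺(aq)]^2 = 5.84×10^−9; by Nernst, E = +0.869 − (0.0591/2)(−8.233) = +1.1123 V.
Finally ΔG = −nFE = −(2)(96485 C/mol)(+1.1123 V) = −215 kJ/mol.

−215 kJ/mol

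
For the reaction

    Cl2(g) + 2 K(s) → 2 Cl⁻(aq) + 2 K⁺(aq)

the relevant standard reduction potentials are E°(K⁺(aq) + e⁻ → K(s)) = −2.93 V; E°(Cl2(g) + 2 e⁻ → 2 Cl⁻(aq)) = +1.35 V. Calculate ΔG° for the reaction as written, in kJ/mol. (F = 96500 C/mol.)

−826 kJ/mol

In the reaction as written Cl2(g) is reduced, so the Cl₂/Cl⁻ couple is the cathode and K⁺/K is the anode.
E°cell = +1.35 − (−2.93) = +4.28 V; balancing electrons gives n = 2.
ΔG° = −nFE°cell = −(2)(96500)(+4.28) J/mol = −826 kJ/mol.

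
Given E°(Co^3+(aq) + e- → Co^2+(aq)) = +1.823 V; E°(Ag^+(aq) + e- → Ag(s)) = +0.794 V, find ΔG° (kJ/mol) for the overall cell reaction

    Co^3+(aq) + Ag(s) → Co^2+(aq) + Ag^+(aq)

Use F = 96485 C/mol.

−99.3 kJ/mol

In the reaction as written Co^3+(aq) is reduced, so the Co³⁺/Co²⁺ couple is the cathode and Ag⁺/Ag is the anode.
E°cell = +1.823 − (+0.794) = +1.029 V; balancing electrons gives n = 1.
ΔG° = −nFE°cell = −(1)(96485)(+1.029) J/mol = −99.3 kJ/mol.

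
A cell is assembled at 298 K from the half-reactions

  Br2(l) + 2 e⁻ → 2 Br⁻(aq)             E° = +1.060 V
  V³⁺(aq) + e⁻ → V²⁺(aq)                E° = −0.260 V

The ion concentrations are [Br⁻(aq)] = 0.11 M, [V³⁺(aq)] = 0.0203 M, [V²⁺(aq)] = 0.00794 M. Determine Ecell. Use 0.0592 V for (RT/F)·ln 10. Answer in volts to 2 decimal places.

+1.35 V

The Br₂/Br⁻ couple has the more positive E°, so it is the cathode; V³⁺/V²⁺ is the anode.
E°cell = +1.060 − (−0.260) = +1.320 V, with n = 2 electrons transferred.
The balanced reaction is Br2(l) + 2 V²⁺(aq) → 2 Br⁻(aq) + 2 V³⁺(aq), so Q = ([Br⁻(aq)]^2·[V³⁺(aq)]^2) / [V²⁺(aq)]^2 = 0.0791 and log Q = −1.102.
Applying E = E° − (RT ln10/nF)·log Q gives +1.320 − (0.0592/2)(−1.102) = +1.35 V.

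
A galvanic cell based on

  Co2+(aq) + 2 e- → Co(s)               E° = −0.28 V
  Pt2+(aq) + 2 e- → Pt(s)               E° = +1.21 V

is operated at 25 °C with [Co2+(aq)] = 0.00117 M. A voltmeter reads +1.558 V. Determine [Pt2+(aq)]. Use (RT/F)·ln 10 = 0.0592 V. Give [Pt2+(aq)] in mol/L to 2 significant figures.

0.23 M

Pt²⁺/Pt is the cathode (higher E°); E°cell = +1.21 − (−0.28) = +1.49 V with n = 2.
Rearranging E = E° − (0.0592/n)·log Q gives log Q = 2(+1.49 − (+1.558))/0.0592 = −2.297.
For Pt2+(aq) + Co(s) → Pt(s) + Co2+(aq), the reaction quotient is Q = [Co2+(aq)] / [Pt2+(aq)].
Isolating [Pt2+(aq)] in Q = 10^{−2.297} yields log [Pt2+(aq)] = −0.635, i.e. 0.23 M.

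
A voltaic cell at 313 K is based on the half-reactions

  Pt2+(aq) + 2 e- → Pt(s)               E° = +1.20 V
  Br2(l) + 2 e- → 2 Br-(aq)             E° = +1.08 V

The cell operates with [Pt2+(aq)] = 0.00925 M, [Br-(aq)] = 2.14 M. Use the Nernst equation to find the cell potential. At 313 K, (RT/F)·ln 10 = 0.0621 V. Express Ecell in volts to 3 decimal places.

Pt²⁺/Pt is reduced (cathode, E° = +1.20 V) and Br₂/Br⁻ is oxidized (anode).
E°cell = E°cat − E°an = +1.20 − (+1.08) = +0.12 V; n = 2.
For the overall reaction Pt2+(aq) + 2 Br-(aq) → Pt(s) + Br2(l), Q = 1 / ([Pt2+(aq)]·[Br-(aq)]^2) = 23.6, giving log Q = 1.373.
By the Nernst equation, E = +0.12 − (0.0621/2)·(1.373) = +0.077 V.

+0.077 V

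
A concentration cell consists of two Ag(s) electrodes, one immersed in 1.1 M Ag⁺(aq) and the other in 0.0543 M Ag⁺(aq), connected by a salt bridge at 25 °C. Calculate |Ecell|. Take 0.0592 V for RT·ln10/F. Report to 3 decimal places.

For a concentration cell E°cell = 0, since both electrodes use the same couple.
The compartment with the higher Ag⁺(aq) concentration (1.1 M) acts as the cathode; ions are reduced there and produced at the dilute (0.0543 M) anode.
With n = 1, Ecell = −(0.0592/1)·log([dilute]/[conc]) = −(0.0592/1)·log(0.0543/1.1) = +0.077 V.

0.077 V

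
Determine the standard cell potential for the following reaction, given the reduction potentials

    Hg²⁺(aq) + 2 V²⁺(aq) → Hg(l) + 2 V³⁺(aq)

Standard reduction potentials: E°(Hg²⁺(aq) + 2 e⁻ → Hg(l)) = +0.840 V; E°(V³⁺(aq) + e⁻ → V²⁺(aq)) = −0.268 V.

+1.108 V

Hg²⁺(aq) gains electrons, so the Hg²⁺/Hg couple is the cathode; the V³⁺/V²⁺ couple is the anode.
E°cell = E°(cathode) − E°(anode) = +0.840 − (−0.268) = +1.108 V.
The positive value indicates the reaction is spontaneous as written.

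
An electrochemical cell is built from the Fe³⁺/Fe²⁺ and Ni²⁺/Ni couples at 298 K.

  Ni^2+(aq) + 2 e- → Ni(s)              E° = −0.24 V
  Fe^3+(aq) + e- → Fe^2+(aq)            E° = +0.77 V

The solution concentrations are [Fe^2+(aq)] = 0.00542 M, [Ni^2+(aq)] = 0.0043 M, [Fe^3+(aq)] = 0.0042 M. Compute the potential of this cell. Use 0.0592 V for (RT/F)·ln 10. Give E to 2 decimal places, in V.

The Fe³⁺/Fe²⁺ couple has the more positive E°, so it is the cathode; Ni²⁺/Ni is the anode.
E°cell = +0.77 − (−0.24) = +1.01 V, with n = 2 electrons transferred.
Balancing gives 2 Fe^3+(aq) + Ni(s) → 2 Fe^2+(aq) + Ni^2+(aq); hence Q = ([Fe^2+(aq)]^2·[Ni^2+(aq)]) / [Fe^3+(aq)]^2 = 0.00716 (log Q = −2.145).
E = E° − (0.0592/n)·log Q = +1.01 − (0.0592/2)(−2.145) = +1.07 V.

+1.07 V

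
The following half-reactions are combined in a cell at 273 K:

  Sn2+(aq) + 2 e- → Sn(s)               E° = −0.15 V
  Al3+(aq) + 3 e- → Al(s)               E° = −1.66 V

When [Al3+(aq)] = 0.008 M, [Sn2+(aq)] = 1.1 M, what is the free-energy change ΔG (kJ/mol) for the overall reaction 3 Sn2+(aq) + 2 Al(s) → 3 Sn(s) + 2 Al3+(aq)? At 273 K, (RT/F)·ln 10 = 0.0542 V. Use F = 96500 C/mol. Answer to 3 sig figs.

−897 kJ/mol

The standard cell potential is −0.15 − (−1.66) = +1.51 V, with n = 6 electrons in the balanced equation.
The reaction quotient is [Al3+(aq)]^2 / [Sn2+(aq)]^3 = 4.81×10^−5; by Nernst, E = +1.51 − (0.0542/6)(−4.318) = +1.5490 V.
Then ΔG = −nFE = −6 × 96500 × +1.5490 J/mol = −897 kJ/mol.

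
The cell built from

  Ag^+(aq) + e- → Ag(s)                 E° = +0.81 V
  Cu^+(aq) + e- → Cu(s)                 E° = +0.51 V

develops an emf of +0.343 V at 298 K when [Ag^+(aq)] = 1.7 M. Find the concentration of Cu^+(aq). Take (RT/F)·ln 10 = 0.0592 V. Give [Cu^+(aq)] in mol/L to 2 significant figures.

0.32 M

With Ag⁺/Ag at the cathode and Cu⁺/Cu at the anode, E°cell = +0.81 − (+0.51) = +0.30 V (n = 1).
Since E = E° − (0.0592/n)·log Q, log Q = n(E° − E)/0.0592 = −0.726.
For Ag^+(aq) + Cu(s) → Ag(s) + Cu^+(aq), the reaction quotient is Q = [Cu^+(aq)] / [Ag^+(aq)].
Substituting the known concentrations and solving, log [Cu^+(aq)] = −0.496 and [Cu^+(aq)] = 0.32 M.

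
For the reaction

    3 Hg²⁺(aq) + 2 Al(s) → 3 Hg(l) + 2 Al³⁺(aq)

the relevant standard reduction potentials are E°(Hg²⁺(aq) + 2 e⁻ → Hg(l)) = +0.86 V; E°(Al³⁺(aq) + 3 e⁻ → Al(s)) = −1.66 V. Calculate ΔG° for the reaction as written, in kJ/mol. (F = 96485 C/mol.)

−1459 kJ/mol

In the reaction as written Hg²⁺(aq) is reduced, so the Hg²⁺/Hg couple is the cathode and Al³⁺/Al is the anode.
E°cell = +0.86 − (−1.66) = +2.52 V; balancing electrons gives n = 6.
ΔG° = −nFE°cell = −(6)(96485)(+2.52) J/mol = −1459 kJ/mol.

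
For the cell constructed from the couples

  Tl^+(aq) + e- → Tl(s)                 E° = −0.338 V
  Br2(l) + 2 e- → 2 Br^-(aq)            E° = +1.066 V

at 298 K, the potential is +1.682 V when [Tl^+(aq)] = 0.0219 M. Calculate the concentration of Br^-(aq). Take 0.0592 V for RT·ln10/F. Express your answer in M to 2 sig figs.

The Br₂/Br⁻ couple has the larger reduction potential, so it is the cathode: E°cell = +1.066 − (−0.338) = +1.404 V and n = 2.
Since E = E° − (0.0592/n)·log Q, log Q = n(E° − E)/0.0592 = −9.392.
Balancing electrons gives Br2(l) + 2 Tl(s) → 2 Br^-(aq) + 2 Tl^+(aq); thus Q = [Br^-(aq)]^2·[Tl^+(aq)]^2.
Isolating [Br^-(aq)] in Q = 10^{−9.392} yields log [Br^-(aq)] = −3.036, i.e. 0.00092 M.

0.00092 M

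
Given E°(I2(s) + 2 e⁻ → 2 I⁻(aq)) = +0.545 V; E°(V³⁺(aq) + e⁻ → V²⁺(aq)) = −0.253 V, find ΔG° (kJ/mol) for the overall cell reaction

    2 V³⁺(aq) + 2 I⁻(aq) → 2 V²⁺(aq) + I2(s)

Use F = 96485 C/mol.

In the reaction as written V³⁺(aq) is reduced, so the V³⁺/V²⁺ couple is the cathode and I₂/I⁻ is the anode.
E°cell = −0.253 − (+0.545) = −0.798 V; balancing electrons gives n = 2.
ΔG° = −nFE°cell = −(2)(96485)(−0.798) J/mol = +154 kJ/mol.

+154 kJ/mol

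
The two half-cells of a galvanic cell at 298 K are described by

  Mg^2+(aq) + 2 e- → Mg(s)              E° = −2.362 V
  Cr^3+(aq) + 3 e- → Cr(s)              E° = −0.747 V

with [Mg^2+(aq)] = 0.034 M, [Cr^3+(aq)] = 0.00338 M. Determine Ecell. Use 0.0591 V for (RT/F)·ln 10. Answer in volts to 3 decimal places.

Since E°(Cr³⁺/Cr) > E°(Mg²⁺/Mg), Cr³⁺/Cr serves as the cathode.
E°cell = E°cat − E°an = −0.747 − (−2.362) = +1.615 V; n = 6.
The balanced reaction is 2 Cr^3+(aq) + 3 Mg(s) → 2 Cr(s) + 3 Mg^2+(aq), so Q = [Mg^2+(aq)]^3 / [Cr^3+(aq)]^2 = 3.44 and log Q = 0.537.
Applying E = E° − (RT ln10/nF)·log Q gives +1.615 − (0.0591/6)(0.537) = +1.610 V.

+1.610 V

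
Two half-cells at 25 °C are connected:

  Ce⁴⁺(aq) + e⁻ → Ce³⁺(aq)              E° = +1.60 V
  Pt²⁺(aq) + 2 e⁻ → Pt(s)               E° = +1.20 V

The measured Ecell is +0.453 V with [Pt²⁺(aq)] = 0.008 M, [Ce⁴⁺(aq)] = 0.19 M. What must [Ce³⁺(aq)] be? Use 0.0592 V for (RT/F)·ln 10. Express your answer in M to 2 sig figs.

0.27 M

The Ce⁴⁺/Ce³⁺ couple has the larger reduction potential, so it is the cathode: E°cell = +1.60 − (+1.20) = +0.40 V and n = 2.
Since E = E° − (0.0592/n)·log Q, log Q = n(E° − E)/0.0592 = −1.791.
Balancing electrons gives 2 Ce⁴⁺(aq) + Pt(s) → 2 Ce³⁺(aq) + Pt²⁺(aq); thus Q = ([Ce³⁺(aq)]^2·[Pt²⁺(aq)]) / [Ce⁴⁺(aq)]^2.
Solving for the unknown gives log [Ce³⁺(aq)] = −0.568, so [Ce³⁺(aq)] ≈ 0.27 M.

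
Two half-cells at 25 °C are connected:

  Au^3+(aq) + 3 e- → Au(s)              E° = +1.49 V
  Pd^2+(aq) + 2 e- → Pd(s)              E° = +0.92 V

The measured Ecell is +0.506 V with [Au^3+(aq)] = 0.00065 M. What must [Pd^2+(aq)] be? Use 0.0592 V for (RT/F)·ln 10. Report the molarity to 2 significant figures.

With Au³⁺/Au at the cathode and Pd²⁺/Pd at the anode, E°cell = +1.49 − (+0.92) = +0.57 V (n = 6).
Since E = E° − (0.0592/n)·log Q, log Q = n(E° − E)/0.0592 = 6.486.
Balancing electrons gives 2 Au^3+(aq) + 3 Pd(s) → 2 Au(s) + 3 Pd^2+(aq); thus Q = [Pd^2+(aq)]^3 / [Au^3+(aq)]^2.
Substituting the known concentrations and solving, log [Pd^2+(aq)] = 0.037 and [Pd^2+(aq)] = 1.1 M.

1.1 M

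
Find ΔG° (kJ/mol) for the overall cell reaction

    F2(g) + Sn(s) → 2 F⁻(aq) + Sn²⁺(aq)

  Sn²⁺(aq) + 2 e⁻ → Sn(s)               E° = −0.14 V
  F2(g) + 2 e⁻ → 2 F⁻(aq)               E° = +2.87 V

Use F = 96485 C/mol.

In the reaction as written F2(g) is reduced, so the F₂/F⁻ couple is the cathode and Sn²⁺/Sn is the anode.
E°cell = +2.87 − (−0.14) = +3.01 V; balancing electrons gives n = 2.
ΔG° = −nFE°cell = −(2)(96485)(+3.01) J/mol = −581 kJ/mol.

−581 kJ/mol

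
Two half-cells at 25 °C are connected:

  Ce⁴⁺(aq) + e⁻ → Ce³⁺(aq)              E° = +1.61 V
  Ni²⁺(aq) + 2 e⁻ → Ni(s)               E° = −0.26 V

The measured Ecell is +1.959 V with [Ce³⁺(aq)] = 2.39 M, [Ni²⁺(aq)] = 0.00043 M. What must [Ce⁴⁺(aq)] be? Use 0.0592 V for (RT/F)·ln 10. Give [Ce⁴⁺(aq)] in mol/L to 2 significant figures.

1.6 M

Ce⁴⁺/Ce³⁺ is the cathode (higher E°); E°cell = +1.61 − (−0.26) = +1.87 V with n = 2.
From the Nernst equation, log Q = n(E° − E)/0.0592 = 2·(+1.87 − (+1.959))/0.0592 = −3.007.
The balanced reaction is 2 Ce⁴⁺(aq) + Ni(s) → 2 Ce³⁺(aq) + Ni²⁺(aq), so Q = ([Ce³⁺(aq)]^2·[Ni²⁺(aq)]) / [Ce⁴⁺(aq)]^2.
Substituting the known concentrations and solving, log [Ce⁴⁺(aq)] = 0.199 and [Ce⁴⁺(aq)] = 1.6 M.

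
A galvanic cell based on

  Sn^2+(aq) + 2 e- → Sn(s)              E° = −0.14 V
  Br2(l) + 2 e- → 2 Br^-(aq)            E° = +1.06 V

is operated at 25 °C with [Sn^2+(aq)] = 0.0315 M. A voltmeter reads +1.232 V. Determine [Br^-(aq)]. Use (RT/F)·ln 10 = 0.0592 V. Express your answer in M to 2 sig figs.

The Br₂/Br⁻ couple has the larger reduction potential, so it is the cathode: E°cell = +1.06 − (−0.14) = +1.20 V and n = 2.
Since E = E° − (0.0592/n)·log Q, log Q = n(E° − E)/0.0592 = −1.081.
For Br2(l) + Sn(s) → 2 Br^-(aq) + Sn^2+(aq), the reaction quotient is Q = [Br^-(aq)]^2·[Sn^2+(aq)].
Isolating [Br^-(aq)] in Q = 10^{−1.081} yields log [Br^-(aq)] = 0.210, i.e. 1.6 M.

1.6 M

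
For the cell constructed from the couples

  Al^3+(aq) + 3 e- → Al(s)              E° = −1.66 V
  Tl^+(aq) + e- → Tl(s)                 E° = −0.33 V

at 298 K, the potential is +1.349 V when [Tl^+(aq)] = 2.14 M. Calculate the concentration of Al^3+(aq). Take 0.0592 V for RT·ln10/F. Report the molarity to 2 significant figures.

The Tl⁺/Tl couple has the larger reduction potential, so it is the cathode: E°cell = −0.33 − (−1.66) = +1.33 V and n = 3.
Since E = E° − (0.0592/n)·log Q, log Q = n(E° − E)/0.0592 = −0.963.
Balancing electrons gives 3 Tl^+(aq) + Al(s) → 3 Tl(s) + Al^3+(aq); thus Q = [Al^3+(aq)] / [Tl^+(aq)]^3.
Isolating [Al^3+(aq)] in Q = 10^{−0.963} yields log [Al^3+(aq)] = 0.028, i.e. 1.1 M.

1.1 M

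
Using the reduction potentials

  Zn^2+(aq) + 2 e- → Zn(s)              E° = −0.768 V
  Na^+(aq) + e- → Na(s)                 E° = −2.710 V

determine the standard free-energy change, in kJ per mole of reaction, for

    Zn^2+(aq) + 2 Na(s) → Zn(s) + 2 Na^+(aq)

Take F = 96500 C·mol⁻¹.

In the reaction as written Zn^2+(aq) is reduced, so the Zn²⁺/Zn couple is the cathode and Na⁺/Na is the anode.
E°cell = −0.768 − (−2.710) = +1.942 V; balancing electrons gives n = 2.
ΔG° = −nFE°cell = −(2)(96500)(+1.942) J/mol = −375 kJ/mol.

−375 kJ/mol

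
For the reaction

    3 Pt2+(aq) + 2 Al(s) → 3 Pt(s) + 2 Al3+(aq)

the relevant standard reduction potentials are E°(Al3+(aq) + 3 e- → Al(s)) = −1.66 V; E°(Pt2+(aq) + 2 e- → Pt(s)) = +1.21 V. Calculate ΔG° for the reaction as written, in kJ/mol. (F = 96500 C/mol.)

−1662 kJ/mol

In the reaction as written Pt2+(aq) is reduced, so the Pt²⁺/Pt couple is the cathode and Al³⁺/Al is the anode.
E°cell = +1.21 − (−1.66) = +2.87 V; balancing electrons gives n = 6.
ΔG° = −nFE°cell = −(6)(96500)(+2.87) J/mol = −1662 kJ/mol.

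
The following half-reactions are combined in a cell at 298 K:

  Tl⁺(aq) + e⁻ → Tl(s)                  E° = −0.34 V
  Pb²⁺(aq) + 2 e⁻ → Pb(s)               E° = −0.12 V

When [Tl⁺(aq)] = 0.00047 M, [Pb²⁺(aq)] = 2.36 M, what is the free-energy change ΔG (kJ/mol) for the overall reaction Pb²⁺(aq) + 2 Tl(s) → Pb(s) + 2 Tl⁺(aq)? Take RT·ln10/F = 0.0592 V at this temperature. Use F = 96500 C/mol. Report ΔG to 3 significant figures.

With Pb²⁺/Pb reduced at the cathode, E°cell = −0.12 − (−0.34) = +0.22 V and n = 2.
The reaction quotient is [Tl⁺(aq)]^2 / [Pb²⁺(aq)] = 9.36×10^−8; by Nernst, E = +0.22 − (0.0592/2)(−7.029) = +0.4281 V.
ΔG = −nFE = −(2)(96500)(+0.4281) J/mol = −82.6 kJ/mol.

−82.6 kJ/mol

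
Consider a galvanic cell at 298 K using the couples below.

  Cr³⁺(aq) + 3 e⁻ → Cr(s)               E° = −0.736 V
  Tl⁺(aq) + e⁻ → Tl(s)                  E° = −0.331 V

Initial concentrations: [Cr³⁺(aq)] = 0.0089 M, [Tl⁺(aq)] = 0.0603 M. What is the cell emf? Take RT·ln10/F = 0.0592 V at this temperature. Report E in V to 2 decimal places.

+0.37 V

The Tl⁺/Tl couple has the more positive E°, so it is the cathode; Cr³⁺/Cr is the anode.
E°cell = E°cat − E°an = −0.331 − (−0.736) = +0.405 V; n = 3.
Balancing gives 3 Tl⁺(aq) + Cr(s) → 3 Tl(s) + Cr³⁺(aq); hence Q = [Cr³⁺(aq)] / [Tl⁺(aq)]^3 = 40.6 (log Q = 1.608).
E = E° − (0.0592/n)·log Q = +0.405 − (0.0592/3)(1.608) = +0.37 V.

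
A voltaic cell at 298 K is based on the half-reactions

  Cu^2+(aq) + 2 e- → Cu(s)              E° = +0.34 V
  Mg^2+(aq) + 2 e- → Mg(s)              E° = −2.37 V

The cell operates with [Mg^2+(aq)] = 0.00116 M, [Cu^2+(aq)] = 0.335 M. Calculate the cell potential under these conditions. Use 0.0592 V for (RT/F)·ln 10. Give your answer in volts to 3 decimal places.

+2.783 V

The Cu²⁺/Cu couple has the more positive E°, so it is the cathode; Mg²⁺/Mg is the anode.
The standard potential is +0.34 − (−2.37) = +2.71 V and the balanced reaction transfers n = 2 electrons.
Balancing gives Cu^2+(aq) + Mg(s) → Cu(s) + Mg^2+(aq); hence Q = [Mg^2+(aq)] / [Cu^2+(aq)] = 0.00346 (log Q = −2.461).
E = E° − (0.0592/n)·log Q = +2.71 − (0.0592/2)(−2.461) = +2.783 V.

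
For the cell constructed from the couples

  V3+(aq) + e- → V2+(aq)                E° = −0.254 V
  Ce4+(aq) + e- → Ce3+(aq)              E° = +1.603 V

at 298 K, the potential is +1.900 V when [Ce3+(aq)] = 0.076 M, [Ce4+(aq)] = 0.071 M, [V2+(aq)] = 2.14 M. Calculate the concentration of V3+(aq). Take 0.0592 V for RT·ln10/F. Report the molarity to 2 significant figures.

0.38 M

With Ce⁴⁺/Ce³⁺ at the cathode and V³⁺/V²⁺ at the anode, E°cell = +1.603 − (−0.254) = +1.857 V (n = 1).
From the Nernst equation, log Q = n(E° − E)/0.0592 = 1·(+1.857 − (+1.900))/0.0592 = −0.726.
For Ce4+(aq) + V2+(aq) → Ce3+(aq) + V3+(aq), the reaction quotient is Q = ([Ce3+(aq)]·[V3+(aq)]) / ([Ce4+(aq)]·[V2+(aq)]).
Substituting the known concentrations and solving, log [V3+(aq)] = −0.425 and [V3+(aq)] = 0.38 M.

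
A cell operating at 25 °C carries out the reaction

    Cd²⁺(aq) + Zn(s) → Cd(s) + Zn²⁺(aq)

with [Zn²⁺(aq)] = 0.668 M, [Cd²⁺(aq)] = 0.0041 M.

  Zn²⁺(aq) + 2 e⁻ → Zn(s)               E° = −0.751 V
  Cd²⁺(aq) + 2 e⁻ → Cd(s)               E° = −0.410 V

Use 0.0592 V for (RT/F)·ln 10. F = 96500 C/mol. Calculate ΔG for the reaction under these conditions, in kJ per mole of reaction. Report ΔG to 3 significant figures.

−53.2 kJ/mol

E°cell = −0.410 − (−0.751) = +0.341 V; the balanced reaction transfers n = 2 electrons.
The reaction quotient is [Zn²⁺(aq)] / [Cd²⁺(aq)] = 163; by Nernst, E = +0.341 − (0.0592/2)(2.212) = +0.2755 V.
ΔG = −nFE = −(2)(96500)(+0.2755) J/mol = −53.2 kJ/mol.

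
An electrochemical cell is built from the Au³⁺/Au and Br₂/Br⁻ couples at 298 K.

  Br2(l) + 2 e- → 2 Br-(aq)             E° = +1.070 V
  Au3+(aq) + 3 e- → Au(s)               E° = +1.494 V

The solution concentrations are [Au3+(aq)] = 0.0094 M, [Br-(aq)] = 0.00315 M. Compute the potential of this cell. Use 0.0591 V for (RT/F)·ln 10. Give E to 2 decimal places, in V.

Au³⁺/Au is reduced (cathode, E° = +1.494 V) and Br₂/Br⁻ is oxidized (anode).
E°cell = +1.494 − (+1.070) = +0.424 V, with n = 6 electrons transferred.
For the overall reaction 2 Au3+(aq) + 6 Br-(aq) → 2 Au(s) + 3 Br2(l), Q = 1 / ([Au3+(aq)]^2·[Br-(aq)]^6) = 1.16×10^19, giving log Q = 19.064.
Applying E = E° − (RT ln10/nF)·log Q gives +0.424 − (0.0591/6)(19.064) = +0.24 V.

+0.24 V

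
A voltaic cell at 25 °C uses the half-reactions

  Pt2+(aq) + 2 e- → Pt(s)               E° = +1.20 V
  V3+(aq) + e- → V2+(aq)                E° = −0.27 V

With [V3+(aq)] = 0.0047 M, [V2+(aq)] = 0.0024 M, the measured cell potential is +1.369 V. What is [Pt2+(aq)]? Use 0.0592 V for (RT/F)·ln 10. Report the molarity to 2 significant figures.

0.0015 M

With Pt²⁺/Pt at the cathode and V³⁺/V²⁺ at the anode, E°cell = +1.20 − (−0.27) = +1.47 V (n = 2).
From the Nernst equation, log Q = n(E° − E)/0.0592 = 2·(+1.47 − (+1.369))/0.0592 = 3.412.
For Pt2+(aq) + 2 V2+(aq) → Pt(s) + 2 V3+(aq), the reaction quotient is Q = [V3+(aq)]^2 / ([Pt2+(aq)]·[V2+(aq)]^2).
Solving for the unknown gives log [Pt2+(aq)] = −2.828, so [Pt2+(aq)] ≈ 0.0015 M.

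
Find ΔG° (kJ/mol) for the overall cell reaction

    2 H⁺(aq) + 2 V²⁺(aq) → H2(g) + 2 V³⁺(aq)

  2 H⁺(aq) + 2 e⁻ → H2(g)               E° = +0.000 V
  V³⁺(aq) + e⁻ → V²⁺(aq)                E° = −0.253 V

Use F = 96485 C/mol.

−48.8 kJ/mol

In the reaction as written H⁺(aq) is reduced, so the 2H⁺/H₂ couple is the cathode and V³⁺/V²⁺ is the anode.
E°cell = +0.000 − (−0.253) = +0.253 V; balancing electrons gives n = 2.
ΔG° = −nFE°cell = −(2)(96485)(+0.253) J/mol = −48.8 kJ/mol.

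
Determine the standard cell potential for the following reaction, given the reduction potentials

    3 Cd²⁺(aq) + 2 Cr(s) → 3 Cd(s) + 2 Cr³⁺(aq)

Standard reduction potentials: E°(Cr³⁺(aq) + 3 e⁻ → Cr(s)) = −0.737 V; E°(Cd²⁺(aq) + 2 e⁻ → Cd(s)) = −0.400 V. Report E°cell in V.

In the reaction as written, Cd²⁺(aq) is reduced (cathode) and Cr³⁺(aq) is produced by oxidation at the anode.
E°cell = E°(cathode) − E°(anode) = −0.400 − (−0.737) = +0.337 V.
The positive value indicates the reaction is spontaneous as written.

+0.337 V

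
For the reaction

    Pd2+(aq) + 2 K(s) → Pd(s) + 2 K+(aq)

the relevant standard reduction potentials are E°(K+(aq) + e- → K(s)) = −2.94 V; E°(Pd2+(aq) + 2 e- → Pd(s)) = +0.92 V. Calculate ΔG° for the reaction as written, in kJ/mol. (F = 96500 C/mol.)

In the reaction as written Pd2+(aq) is reduced, so the Pd²⁺/Pd couple is the cathode and K⁺/K is the anode.
E°cell = +0.92 − (−2.94) = +3.86 V; balancing electrons gives n = 2.
ΔG° = −nFE°cell = −(2)(96500)(+3.86) J/mol = −745 kJ/mol.

−745 kJ/mol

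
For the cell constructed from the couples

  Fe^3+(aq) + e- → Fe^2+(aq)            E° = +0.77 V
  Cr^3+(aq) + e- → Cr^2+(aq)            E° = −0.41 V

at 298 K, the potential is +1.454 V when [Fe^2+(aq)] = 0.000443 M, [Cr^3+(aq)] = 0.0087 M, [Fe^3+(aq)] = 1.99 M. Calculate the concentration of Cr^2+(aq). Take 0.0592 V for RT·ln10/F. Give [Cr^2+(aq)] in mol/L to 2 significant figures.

0.082 M

Fe³⁺/Fe²⁺ is the cathode (higher E°); E°cell = +0.77 − (−0.41) = +1.18 V with n = 1.
Since E = E° − (0.0592/n)·log Q, log Q = n(E° − E)/0.0592 = −4.628.
For Fe^3+(aq) + Cr^2+(aq) → Fe^2+(aq) + Cr^3+(aq), the reaction quotient is Q = ([Fe^2+(aq)]·[Cr^3+(aq)]) / ([Fe^3+(aq)]·[Cr^2+(aq)]).
Solving for the unknown gives log [Cr^2+(aq)] = −1.085, so [Cr^2+(aq)] ≈ 0.082 M.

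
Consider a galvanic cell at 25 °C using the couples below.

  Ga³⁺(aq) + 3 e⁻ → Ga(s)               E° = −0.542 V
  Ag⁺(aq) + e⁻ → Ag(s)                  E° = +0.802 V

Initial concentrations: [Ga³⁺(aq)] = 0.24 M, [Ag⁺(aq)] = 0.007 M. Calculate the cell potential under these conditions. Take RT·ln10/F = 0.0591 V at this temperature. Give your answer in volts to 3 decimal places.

The Ag⁺/Ag couple has the more positive E°, so it is the cathode; Ga³⁺/Ga is the anode.
E°cell = +0.802 − (−0.542) = +1.344 V, with n = 3 electrons transferred.
For the overall reaction 3 Ag⁺(aq) + Ga(s) → 3 Ag(s) + Ga³⁺(aq), Q = [Ga³⁺(aq)] / [Ag⁺(aq)]^3 = 7×10^5, giving log Q = 5.845.
By the Nernst equation, E = +1.344 − (0.0591/3)·(5.845) = +1.229 V.

+1.229 V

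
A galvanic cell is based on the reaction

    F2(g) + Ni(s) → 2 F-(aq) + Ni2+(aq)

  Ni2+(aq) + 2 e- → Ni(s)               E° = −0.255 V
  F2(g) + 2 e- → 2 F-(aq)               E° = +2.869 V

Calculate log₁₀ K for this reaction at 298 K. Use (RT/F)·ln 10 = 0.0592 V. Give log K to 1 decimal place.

log K = 105.5

The F₂/F⁻ couple is reduced (cathode); E°cell = +2.869 − (−0.255) = +3.124 V with n = 2.
At equilibrium E = 0, so log K = nE°cell / 0.0592 = (2)(+3.124) / 0.0592 = 105.5.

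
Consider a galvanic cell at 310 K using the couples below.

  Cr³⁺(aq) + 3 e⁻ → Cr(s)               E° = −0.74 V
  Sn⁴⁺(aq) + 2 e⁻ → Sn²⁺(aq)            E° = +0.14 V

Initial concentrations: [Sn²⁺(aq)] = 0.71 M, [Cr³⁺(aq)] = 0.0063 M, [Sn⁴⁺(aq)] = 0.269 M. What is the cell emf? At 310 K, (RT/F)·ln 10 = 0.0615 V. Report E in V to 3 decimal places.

Sn⁴⁺/Sn²⁺ is reduced (cathode, E° = +0.14 V) and Cr³⁺/Cr is oxidized (anode).
E°cell = +0.14 − (−0.74) = +0.88 V, with n = 6 electrons transferred.
For the overall reaction 3 Sn⁴⁺(aq) + 2 Cr(s) → 3 Sn²⁺(aq) + 2 Cr³⁺(aq), Q = ([Sn²⁺(aq)]^3·[Cr³⁺(aq)]^2) / [Sn⁴⁺(aq)]^3 = 0.00073, giving log Q = −3.137.
Applying E = E° − (RT ln10/nF)·log Q gives +0.88 − (0.0615/6)(−3.137) = +0.912 V.

+0.912 V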